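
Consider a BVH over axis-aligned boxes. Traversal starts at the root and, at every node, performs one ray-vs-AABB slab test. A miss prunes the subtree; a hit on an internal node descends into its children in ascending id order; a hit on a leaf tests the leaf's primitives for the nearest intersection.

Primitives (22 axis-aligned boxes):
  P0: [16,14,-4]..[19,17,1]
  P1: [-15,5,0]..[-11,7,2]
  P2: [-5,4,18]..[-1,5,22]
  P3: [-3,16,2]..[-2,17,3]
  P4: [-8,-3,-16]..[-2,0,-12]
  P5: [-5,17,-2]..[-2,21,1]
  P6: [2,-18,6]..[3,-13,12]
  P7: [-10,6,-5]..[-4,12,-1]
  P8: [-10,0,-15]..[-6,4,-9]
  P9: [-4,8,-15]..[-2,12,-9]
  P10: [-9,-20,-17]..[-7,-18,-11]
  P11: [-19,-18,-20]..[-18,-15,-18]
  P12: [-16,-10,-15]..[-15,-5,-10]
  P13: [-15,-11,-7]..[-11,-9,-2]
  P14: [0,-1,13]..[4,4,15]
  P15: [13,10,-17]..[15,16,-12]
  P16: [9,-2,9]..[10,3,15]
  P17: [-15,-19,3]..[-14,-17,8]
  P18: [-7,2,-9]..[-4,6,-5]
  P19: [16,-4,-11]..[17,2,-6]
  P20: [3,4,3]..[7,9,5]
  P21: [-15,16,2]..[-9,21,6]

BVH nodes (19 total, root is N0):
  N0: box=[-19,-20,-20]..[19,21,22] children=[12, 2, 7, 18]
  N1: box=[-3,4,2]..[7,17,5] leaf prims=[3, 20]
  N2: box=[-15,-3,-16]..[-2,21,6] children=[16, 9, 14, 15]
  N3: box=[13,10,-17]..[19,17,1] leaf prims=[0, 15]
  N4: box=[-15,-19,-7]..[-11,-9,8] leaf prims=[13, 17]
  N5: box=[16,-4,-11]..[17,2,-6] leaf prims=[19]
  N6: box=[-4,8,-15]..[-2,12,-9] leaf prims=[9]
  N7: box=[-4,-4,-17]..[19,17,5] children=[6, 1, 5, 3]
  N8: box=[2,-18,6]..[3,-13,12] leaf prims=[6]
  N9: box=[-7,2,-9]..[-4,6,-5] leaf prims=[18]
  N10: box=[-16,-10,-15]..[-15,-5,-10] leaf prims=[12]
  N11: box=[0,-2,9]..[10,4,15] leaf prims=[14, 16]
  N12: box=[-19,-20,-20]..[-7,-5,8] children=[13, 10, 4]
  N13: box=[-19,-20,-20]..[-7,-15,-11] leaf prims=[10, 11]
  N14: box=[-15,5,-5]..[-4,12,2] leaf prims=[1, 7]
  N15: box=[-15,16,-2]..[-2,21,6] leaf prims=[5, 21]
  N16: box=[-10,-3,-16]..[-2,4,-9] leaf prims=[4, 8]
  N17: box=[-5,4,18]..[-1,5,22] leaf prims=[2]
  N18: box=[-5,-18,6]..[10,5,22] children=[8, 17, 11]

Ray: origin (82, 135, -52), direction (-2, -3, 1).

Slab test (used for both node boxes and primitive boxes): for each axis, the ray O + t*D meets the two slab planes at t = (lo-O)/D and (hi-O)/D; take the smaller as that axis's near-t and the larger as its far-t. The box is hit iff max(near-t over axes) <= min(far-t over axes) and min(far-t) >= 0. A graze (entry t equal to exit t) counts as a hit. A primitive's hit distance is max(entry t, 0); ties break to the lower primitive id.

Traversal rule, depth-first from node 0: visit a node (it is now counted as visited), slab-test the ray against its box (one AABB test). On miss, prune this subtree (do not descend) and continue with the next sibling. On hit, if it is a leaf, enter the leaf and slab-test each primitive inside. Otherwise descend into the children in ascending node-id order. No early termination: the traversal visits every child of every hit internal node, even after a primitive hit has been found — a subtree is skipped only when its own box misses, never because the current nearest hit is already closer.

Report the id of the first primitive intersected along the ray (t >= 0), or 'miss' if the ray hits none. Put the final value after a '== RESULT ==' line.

Traverse from the root:
N0 x:[63/2,101/2] y:[38,155/3] z:[32,74] -> hit [38,101/2], descend [2, 7, 12, 18]
  N2 x:[42,97/2] y:[38,46] z:[36,58] -> hit [42,46], descend [9, 14, 15, 16]
    N9 x:[43,89/2] y:[43,133/3] z:[43,47] -> hit [43,133/3] leaf, test {P18@t=43}
    N14 x:[43,97/2] y:[41,130/3] z:[47,54] -> miss, prune
    N15 x:[42,97/2] y:[38,119/3] z:[50,58] -> miss, prune
    N16 x:[42,46] y:[131/3,46] z:[36,43] -> miss, prune
  N7 x:[63/2,43] y:[118/3,139/3] z:[35,57] -> hit [118/3,43], descend [1, 3, 5, 6]
    N1 x:[75/2,85/2] y:[118/3,131/3] z:[54,57] -> miss, prune
    N3 x:[63/2,69/2] y:[118/3,125/3] z:[35,53] -> miss, prune
    N5 x:[65/2,33] y:[133/3,139/3] z:[41,46] -> miss, prune
    N6 x:[42,43] y:[41,127/3] z:[37,43] -> hit [42,127/3] leaf, test {P9@t=42}
  N12 x:[89/2,101/2] y:[140/3,155/3] z:[32,60] -> hit [140/3,101/2], descend [4, 10, 13]
    N4 x:[93/2,97/2] y:[48,154/3] z:[45,60] -> hit [48,97/2] leaf, test {P13@t=48, P17(miss)}
    N10 x:[97/2,49] y:[140/3,145/3] z:[37,42] -> miss, prune
    N13 x:[89/2,101/2] y:[50,155/3] z:[32,41] -> miss, prune
  N18 x:[36,87/2] y:[130/3,51] z:[58,74] -> miss, prune

order=[0, 2, 9, 14, 15, 16, 7, 1, 3, 5, 6, 12, 4, 10, 13, 18]  |boxes|=16  |leaves|=3  hit=P9

== RESULT ==
9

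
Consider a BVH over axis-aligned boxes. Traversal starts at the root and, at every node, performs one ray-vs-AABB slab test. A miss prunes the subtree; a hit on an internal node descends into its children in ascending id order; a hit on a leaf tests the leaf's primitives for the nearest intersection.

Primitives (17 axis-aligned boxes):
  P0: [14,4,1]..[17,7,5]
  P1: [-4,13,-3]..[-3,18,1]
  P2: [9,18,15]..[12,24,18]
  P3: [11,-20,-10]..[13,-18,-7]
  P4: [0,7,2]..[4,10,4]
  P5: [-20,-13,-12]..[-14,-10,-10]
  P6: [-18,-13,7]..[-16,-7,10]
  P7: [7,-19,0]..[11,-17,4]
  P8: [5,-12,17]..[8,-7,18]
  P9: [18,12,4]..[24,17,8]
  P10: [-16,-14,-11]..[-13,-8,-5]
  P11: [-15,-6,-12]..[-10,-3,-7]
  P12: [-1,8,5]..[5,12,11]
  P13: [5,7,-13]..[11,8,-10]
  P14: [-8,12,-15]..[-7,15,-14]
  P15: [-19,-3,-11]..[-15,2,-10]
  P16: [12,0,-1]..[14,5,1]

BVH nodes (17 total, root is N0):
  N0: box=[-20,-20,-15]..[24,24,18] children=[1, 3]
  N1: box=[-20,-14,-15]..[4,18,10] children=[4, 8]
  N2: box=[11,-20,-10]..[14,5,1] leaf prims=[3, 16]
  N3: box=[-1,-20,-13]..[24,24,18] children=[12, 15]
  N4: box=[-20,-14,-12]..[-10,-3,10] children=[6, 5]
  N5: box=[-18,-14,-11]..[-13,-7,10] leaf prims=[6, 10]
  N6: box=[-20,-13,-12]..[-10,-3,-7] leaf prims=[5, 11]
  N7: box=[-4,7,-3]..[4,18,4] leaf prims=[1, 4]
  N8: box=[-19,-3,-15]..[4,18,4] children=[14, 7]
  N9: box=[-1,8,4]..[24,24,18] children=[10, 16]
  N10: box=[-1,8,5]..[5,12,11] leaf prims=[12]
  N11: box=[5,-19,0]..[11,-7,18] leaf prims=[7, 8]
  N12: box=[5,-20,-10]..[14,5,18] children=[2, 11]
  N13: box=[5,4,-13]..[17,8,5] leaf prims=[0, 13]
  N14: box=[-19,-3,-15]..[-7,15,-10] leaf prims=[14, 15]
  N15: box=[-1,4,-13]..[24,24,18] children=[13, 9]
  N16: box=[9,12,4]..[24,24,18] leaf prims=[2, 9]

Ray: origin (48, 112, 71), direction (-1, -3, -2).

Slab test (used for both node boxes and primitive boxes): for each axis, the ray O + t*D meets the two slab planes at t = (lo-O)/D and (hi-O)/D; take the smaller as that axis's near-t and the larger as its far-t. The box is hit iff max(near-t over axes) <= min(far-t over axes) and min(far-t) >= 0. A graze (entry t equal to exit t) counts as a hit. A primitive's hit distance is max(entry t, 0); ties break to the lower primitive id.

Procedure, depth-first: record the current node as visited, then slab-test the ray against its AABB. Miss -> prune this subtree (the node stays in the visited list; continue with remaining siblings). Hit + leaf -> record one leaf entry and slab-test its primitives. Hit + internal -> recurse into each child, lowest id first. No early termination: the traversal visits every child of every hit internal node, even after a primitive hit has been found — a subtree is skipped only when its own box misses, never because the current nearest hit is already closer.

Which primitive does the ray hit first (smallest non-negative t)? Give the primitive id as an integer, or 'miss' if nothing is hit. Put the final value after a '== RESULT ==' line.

Traverse from the root:
N0 x:[24,68] y:[88/3,44] z:[53/2,43] -> hit [88/3,43], descend [1, 3]
  N1 x:[44,68] y:[94/3,42] z:[61/2,43] -> miss, prune
  N3 x:[24,49] y:[88/3,44] z:[53/2,42] -> hit [88/3,42], descend [12, 15]
    N12 x:[34,43] y:[107/3,44] z:[53/2,81/2] -> hit [107/3,81/2], descend [2, 11]
      N2 x:[34,37] y:[107/3,44] z:[35,81/2] -> hit [107/3,37] leaf, test {P3(miss), P16@t=107/3}
      N11 x:[37,43] y:[119/3,131/3] z:[53/2,71/2] -> miss, prune
    N15 x:[24,49] y:[88/3,36] z:[53/2,42] -> hit [88/3,36], descend [9, 13]
      N9 x:[24,49] y:[88/3,104/3] z:[53/2,67/2] -> hit [88/3,67/2], descend [10, 16]
        N10 x:[43,49] y:[100/3,104/3] z:[30,33] -> miss, prune
        N16 x:[24,39] y:[88/3,100/3] z:[53/2,67/2] -> hit [88/3,100/3] leaf, test {P2(miss), P9(miss)}
      N13 x:[31,43] y:[104/3,36] z:[33,42] -> hit [104/3,36] leaf, test {P0(miss), P13(miss)}

order=[0, 1, 3, 12, 2, 11, 15, 9, 10, 16, 13]  |boxes|=11  |leaves|=3  hit=P16

== RESULT ==
16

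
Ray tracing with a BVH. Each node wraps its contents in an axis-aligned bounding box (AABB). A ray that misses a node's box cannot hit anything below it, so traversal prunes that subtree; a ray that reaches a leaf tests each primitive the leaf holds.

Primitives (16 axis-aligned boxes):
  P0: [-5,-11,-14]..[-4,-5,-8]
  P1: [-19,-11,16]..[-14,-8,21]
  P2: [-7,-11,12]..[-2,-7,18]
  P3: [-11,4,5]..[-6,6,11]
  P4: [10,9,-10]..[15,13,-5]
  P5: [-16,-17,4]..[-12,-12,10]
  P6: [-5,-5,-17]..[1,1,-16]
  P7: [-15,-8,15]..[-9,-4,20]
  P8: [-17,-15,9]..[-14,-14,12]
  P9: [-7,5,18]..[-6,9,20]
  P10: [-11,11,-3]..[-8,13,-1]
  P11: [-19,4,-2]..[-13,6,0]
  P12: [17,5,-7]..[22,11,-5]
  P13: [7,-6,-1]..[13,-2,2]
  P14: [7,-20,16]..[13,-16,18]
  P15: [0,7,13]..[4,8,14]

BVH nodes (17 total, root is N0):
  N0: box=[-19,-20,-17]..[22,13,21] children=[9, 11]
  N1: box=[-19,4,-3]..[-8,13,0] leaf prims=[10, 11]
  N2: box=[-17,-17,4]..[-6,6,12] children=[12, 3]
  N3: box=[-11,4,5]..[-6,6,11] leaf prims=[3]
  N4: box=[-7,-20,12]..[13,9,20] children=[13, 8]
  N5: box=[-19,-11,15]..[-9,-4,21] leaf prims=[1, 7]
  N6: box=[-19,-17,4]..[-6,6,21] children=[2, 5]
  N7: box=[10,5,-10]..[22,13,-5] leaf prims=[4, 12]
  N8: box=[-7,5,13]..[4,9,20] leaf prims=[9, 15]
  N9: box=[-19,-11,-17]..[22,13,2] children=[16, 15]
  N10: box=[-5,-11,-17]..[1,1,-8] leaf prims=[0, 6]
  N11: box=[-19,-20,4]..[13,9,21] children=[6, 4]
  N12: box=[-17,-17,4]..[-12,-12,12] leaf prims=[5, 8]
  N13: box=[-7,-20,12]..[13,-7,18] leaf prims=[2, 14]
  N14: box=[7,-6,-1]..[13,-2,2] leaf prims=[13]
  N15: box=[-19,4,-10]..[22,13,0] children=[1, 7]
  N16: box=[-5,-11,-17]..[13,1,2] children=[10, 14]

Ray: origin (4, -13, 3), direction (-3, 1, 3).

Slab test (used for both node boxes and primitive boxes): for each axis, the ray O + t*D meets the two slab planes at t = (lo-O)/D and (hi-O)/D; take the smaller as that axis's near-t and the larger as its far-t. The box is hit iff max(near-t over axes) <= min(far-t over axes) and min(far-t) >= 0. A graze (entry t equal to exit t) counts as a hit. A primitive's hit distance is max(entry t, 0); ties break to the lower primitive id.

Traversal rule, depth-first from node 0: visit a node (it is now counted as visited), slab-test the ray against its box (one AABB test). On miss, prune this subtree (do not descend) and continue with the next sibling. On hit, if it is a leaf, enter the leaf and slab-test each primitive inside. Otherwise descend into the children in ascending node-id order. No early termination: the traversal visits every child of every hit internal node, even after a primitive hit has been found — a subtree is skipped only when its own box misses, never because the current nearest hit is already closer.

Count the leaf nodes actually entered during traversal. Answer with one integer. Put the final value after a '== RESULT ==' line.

Walk:
N0 x:[-6,23/3] y:[-7,26] z:[-20/3,6] -> hit [-6,6], descend [9, 11]
  N9 x:[-6,23/3] y:[2,26] z:[-20/3,-1/3] -> miss, prune
  N11 x:[-3,23/3] y:[-7,22] z:[1/3,6] -> hit [1/3,6], descend [4, 6]
    N4 x:[-3,11/3] y:[-7,22] z:[3,17/3] -> hit [3,11/3], descend [8, 13]
      N8 x:[0,11/3] y:[18,22] z:[10/3,17/3] -> miss, prune
      N13 x:[-3,11/3] y:[-7,6] z:[3,5] -> hit [3,11/3] leaf, test {P2@t=3, P14(miss)}
    N6 x:[10/3,23/3] y:[-4,19] z:[1/3,6] -> hit [10/3,6], descend [2, 5]
      N2 x:[10/3,7] y:[-4,19] z:[1/3,3] -> miss, prune
      N5 x:[13/3,23/3] y:[2,9] z:[4,6] -> hit [13/3,6] leaf, test {P1(miss), P7@t=5}

order=[0, 9, 11, 4, 8, 13, 6, 2, 5]  |boxes|=9  |leaves|=2  hit=P2

== RESULT ==
2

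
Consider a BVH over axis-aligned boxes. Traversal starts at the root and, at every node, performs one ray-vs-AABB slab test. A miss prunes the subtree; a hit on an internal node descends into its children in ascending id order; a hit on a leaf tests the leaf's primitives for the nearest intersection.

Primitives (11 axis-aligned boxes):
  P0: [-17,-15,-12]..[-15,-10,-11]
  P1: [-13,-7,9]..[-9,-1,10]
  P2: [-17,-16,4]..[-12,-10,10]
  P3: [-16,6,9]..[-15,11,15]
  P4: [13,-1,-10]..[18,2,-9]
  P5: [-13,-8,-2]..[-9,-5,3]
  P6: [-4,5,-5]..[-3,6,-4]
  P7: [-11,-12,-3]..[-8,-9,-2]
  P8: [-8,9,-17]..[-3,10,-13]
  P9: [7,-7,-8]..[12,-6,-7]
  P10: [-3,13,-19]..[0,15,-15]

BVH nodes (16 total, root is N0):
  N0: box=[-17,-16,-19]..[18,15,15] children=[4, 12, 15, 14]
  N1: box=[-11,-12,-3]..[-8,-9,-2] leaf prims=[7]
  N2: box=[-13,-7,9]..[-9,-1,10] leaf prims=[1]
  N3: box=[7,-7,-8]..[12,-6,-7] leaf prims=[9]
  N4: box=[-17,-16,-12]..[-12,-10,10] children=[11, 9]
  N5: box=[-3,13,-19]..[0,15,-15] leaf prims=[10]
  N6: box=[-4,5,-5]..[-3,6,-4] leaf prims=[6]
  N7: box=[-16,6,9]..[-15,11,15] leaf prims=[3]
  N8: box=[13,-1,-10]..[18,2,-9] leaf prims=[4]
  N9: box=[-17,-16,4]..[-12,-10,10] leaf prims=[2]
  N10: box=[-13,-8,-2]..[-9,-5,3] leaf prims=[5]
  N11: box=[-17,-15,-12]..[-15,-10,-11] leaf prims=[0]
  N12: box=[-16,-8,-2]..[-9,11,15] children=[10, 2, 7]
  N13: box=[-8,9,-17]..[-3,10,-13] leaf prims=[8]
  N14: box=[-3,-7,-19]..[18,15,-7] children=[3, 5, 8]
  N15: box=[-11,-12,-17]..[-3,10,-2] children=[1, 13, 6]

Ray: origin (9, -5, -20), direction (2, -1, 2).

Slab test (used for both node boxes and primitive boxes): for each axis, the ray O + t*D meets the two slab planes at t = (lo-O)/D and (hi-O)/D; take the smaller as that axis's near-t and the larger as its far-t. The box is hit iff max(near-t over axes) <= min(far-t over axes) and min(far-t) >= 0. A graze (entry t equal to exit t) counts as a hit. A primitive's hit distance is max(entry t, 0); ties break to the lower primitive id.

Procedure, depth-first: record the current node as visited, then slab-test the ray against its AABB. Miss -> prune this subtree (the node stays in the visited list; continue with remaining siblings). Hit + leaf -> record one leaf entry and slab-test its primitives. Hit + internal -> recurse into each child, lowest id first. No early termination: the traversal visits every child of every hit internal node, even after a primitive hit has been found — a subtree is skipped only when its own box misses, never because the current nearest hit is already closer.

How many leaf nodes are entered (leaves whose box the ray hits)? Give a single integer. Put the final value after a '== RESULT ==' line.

Trace the traversal:
N0 x:[-13,9/2] y:[-20,11] z:[1/2,35/2] -> hit [1/2,9/2], descend [4, 12, 14, 15]
  N4 x:[-13,-21/2] y:[5,11] z:[4,15] -> miss, prune
  N12 x:[-25/2,-9] y:[-16,3] z:[9,35/2] -> miss, prune
  N14 x:[-6,9/2] y:[-20,2] z:[1/2,13/2] -> hit [1/2,2], descend [3, 5, 8]
    N3 x:[-1,3/2] y:[1,2] z:[6,13/2] -> miss, prune
    N5 x:[-6,-9/2] y:[-20,-18] z:[1/2,5/2] -> miss, prune
    N8 x:[2,9/2] y:[-7,-4] z:[5,11/2] -> miss, prune
  N15 x:[-10,-6] y:[-15,7] z:[3/2,9] -> miss, prune

8 AABB tests over nodes [0, 4, 12, 14, 3, 5, 8, 15]; 0 leaves entered; closest miss.

== RESULT ==
0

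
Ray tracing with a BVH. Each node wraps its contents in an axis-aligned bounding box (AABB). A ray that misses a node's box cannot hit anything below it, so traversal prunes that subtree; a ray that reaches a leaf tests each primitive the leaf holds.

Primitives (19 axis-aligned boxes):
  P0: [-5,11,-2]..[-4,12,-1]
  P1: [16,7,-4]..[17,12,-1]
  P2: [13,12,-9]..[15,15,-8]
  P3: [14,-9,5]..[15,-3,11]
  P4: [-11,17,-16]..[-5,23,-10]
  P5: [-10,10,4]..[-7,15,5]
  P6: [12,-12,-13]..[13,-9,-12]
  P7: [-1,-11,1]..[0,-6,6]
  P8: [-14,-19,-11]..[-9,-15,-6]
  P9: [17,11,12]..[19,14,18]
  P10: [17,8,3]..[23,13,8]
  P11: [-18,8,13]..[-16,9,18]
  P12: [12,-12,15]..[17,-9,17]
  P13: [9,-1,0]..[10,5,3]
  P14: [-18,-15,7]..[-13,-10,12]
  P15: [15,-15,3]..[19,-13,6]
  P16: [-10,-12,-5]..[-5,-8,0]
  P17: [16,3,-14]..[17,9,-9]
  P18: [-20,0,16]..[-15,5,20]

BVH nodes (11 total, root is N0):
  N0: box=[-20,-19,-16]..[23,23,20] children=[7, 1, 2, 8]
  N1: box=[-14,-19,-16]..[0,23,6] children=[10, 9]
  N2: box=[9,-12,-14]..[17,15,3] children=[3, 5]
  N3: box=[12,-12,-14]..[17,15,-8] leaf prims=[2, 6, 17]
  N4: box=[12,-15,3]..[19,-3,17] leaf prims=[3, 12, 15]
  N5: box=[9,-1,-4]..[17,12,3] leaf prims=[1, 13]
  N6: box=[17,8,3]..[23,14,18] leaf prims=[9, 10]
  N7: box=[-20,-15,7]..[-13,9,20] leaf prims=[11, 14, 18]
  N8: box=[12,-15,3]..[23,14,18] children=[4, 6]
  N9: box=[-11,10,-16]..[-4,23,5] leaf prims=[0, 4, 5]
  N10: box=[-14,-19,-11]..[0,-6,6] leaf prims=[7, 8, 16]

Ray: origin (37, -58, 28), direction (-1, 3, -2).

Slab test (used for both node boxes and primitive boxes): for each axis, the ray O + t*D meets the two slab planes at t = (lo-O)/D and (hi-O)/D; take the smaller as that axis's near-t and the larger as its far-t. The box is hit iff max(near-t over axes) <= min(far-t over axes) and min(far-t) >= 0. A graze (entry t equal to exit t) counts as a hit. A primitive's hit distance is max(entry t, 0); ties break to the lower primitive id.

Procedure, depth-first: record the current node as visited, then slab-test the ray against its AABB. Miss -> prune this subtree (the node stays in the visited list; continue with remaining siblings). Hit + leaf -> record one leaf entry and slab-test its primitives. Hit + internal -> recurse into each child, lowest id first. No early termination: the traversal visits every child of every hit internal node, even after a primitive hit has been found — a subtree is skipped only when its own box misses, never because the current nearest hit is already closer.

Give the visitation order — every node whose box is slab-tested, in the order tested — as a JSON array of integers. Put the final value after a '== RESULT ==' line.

Walk:
N0 x:[14,57] y:[13,27] z:[4,22] -> hit [14,22], descend [1, 2, 7, 8]
  N1 x:[37,51] y:[13,27] z:[11,22] -> miss, prune
  N2 x:[20,28] y:[46/3,73/3] z:[25/2,21] -> hit [20,21], descend [3, 5]
    N3 x:[20,25] y:[46/3,73/3] z:[18,21] -> hit [20,21] leaf, test {P2(miss), P6(miss), P17@t=61/3}
    N5 x:[20,28] y:[19,70/3] z:[25/2,16] -> miss, prune
  N7 x:[50,57] y:[43/3,67/3] z:[4,21/2] -> miss, prune
  N8 x:[14,25] y:[43/3,24] z:[5,25/2] -> miss, prune

Summary -> nodes [0, 1, 2, 3, 5, 7, 8]; box-tests=7; leaf-entries=1; first=P17

== RESULT ==
[0, 1, 2, 3, 5, 7, 8]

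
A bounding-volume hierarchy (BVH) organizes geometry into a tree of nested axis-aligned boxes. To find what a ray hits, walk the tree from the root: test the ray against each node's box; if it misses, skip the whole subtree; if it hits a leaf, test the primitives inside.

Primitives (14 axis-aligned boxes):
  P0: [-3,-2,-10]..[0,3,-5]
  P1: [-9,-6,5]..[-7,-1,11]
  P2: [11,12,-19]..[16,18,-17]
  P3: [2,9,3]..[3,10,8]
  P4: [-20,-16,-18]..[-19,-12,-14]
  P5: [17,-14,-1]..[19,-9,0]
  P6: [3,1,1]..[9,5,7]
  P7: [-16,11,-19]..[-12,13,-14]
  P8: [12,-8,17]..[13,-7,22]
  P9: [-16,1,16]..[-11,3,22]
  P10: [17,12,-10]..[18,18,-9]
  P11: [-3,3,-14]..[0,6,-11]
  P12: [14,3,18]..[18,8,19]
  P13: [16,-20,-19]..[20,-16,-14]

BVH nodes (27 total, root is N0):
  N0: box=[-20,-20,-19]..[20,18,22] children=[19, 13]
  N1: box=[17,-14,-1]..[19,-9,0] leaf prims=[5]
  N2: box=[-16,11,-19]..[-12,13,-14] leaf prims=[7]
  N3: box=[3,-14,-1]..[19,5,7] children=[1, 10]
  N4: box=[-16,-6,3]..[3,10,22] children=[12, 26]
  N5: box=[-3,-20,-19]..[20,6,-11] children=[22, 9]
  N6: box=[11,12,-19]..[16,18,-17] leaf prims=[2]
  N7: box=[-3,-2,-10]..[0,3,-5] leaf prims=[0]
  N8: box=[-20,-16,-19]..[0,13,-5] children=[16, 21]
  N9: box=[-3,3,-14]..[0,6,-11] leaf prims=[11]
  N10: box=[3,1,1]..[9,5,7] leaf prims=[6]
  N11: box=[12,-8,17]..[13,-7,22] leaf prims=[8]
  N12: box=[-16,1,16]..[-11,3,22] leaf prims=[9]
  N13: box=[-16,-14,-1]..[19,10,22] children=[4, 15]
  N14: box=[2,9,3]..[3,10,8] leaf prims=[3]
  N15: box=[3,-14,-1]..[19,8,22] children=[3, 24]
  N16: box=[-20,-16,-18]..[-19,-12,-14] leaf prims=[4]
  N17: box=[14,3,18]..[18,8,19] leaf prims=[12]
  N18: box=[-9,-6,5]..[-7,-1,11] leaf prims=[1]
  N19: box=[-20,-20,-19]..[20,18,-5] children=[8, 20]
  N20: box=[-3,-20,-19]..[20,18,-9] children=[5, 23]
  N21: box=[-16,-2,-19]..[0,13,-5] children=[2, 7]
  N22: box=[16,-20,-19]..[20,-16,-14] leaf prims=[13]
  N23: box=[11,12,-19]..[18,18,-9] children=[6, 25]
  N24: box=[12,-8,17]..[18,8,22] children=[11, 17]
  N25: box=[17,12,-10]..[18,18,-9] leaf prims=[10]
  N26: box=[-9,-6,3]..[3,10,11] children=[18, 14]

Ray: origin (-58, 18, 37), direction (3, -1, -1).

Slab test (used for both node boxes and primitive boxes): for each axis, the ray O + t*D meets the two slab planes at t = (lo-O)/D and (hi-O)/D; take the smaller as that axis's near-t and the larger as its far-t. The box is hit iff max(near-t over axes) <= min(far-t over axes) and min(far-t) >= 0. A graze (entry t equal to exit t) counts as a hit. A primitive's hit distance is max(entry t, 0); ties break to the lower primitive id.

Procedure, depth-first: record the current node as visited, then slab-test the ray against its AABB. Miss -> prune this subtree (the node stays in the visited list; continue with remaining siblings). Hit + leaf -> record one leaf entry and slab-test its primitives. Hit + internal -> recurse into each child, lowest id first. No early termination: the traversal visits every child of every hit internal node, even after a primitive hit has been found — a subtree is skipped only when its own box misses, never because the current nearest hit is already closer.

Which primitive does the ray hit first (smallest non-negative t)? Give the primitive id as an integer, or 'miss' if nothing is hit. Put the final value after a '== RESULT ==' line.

Trace the traversal:
N0 x:[38/3,26] y:[0,38] z:[15,56] -> hit [15,26], descend [13, 19]
  N13 x:[14,77/3] y:[8,32] z:[15,38] -> hit [15,77/3], descend [4, 15]
    N4 x:[14,61/3] y:[8,24] z:[15,34] -> hit [15,61/3], descend [12, 26]
      N12 x:[14,47/3] y:[15,17] z:[15,21] -> hit [15,47/3] leaf, test {P9@t=15}
      N26 x:[49/3,61/3] y:[8,24] z:[26,34] -> miss, prune
    N15 x:[61/3,77/3] y:[10,32] z:[15,38] -> hit [61/3,77/3], descend [3, 24]
      N3 x:[61/3,77/3] y:[13,32] z:[30,38] -> miss, prune
      N24 x:[70/3,76/3] y:[10,26] z:[15,20] -> miss, prune
  N19 x:[38/3,26] y:[0,38] z:[42,56] -> miss, prune

order=[0, 13, 4, 12, 26, 15, 3, 24, 19]  |boxes|=9  |leaves|=1  hit=P9

== RESULT ==
9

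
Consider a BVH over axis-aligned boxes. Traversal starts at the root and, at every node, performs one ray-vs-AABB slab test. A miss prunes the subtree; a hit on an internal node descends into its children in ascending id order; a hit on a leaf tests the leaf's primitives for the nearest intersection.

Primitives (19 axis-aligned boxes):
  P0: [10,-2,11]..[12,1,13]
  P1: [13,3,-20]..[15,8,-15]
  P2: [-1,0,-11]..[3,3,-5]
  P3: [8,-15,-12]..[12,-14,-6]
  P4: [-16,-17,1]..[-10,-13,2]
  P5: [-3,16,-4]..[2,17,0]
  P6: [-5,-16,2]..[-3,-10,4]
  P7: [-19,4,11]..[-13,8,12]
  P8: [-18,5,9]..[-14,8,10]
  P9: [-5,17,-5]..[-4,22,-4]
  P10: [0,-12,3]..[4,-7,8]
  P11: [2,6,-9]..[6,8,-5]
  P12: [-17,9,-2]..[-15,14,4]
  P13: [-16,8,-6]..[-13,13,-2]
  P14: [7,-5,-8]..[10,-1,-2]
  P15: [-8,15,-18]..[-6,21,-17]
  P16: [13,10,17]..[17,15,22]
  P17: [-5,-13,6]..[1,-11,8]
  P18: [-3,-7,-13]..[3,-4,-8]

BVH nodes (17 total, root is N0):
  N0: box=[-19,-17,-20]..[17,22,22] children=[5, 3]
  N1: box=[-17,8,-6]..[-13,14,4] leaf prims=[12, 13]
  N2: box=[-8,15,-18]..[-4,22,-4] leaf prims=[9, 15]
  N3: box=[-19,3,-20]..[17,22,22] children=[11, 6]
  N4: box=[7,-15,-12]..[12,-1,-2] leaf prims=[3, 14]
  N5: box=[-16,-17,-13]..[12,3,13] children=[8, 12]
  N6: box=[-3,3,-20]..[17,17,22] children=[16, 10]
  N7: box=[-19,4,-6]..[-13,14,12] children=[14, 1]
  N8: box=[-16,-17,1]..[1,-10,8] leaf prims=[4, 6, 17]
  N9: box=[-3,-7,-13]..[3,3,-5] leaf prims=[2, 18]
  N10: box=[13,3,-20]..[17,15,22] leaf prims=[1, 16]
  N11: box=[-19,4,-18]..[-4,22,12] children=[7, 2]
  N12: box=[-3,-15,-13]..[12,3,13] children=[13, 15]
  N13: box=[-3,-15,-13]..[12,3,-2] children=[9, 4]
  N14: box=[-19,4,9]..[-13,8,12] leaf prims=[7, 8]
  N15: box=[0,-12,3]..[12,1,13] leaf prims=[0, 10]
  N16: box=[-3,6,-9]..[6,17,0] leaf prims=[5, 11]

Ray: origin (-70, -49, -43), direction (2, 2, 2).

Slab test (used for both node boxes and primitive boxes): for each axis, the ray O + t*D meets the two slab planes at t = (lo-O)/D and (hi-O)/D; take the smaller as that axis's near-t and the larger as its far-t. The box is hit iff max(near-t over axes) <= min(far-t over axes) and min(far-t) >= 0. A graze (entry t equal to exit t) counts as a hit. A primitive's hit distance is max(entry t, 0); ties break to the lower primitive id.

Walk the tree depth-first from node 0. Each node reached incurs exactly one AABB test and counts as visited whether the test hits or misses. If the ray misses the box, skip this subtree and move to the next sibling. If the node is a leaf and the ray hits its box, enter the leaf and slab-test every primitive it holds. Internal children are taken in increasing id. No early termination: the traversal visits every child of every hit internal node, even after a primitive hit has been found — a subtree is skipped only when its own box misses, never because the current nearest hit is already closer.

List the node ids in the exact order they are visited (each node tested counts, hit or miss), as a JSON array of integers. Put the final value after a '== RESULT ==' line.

Trace the traversal:
N0 x:[51/2,87/2] y:[16,71/2] z:[23/2,65/2] -> hit [51/2,65/2], descend [3, 5]
  N3 x:[51/2,87/2] y:[26,71/2] z:[23/2,65/2] -> hit [26,65/2], descend [6, 11]
    N6 x:[67/2,87/2] y:[26,33] z:[23/2,65/2] -> miss, prune
    N11 x:[51/2,33] y:[53/2,71/2] z:[25/2,55/2] -> hit [53/2,55/2], descend [2, 7]
      N2 x:[31,33] y:[32,71/2] z:[25/2,39/2] -> miss, prune
      N7 x:[51/2,57/2] y:[53/2,63/2] z:[37/2,55/2] -> hit [53/2,55/2], descend [1, 14]
        N1 x:[53/2,57/2] y:[57/2,63/2] z:[37/2,47/2] -> miss, prune
        N14 x:[51/2,57/2] y:[53/2,57/2] z:[26,55/2] -> hit [53/2,55/2] leaf, test {P7@t=27, P8(miss)}
  N5 x:[27,41] y:[16,26] z:[15,28] -> miss, prune

9 AABB tests over nodes [0, 3, 6, 11, 2, 7, 1, 14, 5]; 1 leaf entered; closest P7.

== RESULT ==
[0, 3, 6, 11, 2, 7, 1, 14, 5]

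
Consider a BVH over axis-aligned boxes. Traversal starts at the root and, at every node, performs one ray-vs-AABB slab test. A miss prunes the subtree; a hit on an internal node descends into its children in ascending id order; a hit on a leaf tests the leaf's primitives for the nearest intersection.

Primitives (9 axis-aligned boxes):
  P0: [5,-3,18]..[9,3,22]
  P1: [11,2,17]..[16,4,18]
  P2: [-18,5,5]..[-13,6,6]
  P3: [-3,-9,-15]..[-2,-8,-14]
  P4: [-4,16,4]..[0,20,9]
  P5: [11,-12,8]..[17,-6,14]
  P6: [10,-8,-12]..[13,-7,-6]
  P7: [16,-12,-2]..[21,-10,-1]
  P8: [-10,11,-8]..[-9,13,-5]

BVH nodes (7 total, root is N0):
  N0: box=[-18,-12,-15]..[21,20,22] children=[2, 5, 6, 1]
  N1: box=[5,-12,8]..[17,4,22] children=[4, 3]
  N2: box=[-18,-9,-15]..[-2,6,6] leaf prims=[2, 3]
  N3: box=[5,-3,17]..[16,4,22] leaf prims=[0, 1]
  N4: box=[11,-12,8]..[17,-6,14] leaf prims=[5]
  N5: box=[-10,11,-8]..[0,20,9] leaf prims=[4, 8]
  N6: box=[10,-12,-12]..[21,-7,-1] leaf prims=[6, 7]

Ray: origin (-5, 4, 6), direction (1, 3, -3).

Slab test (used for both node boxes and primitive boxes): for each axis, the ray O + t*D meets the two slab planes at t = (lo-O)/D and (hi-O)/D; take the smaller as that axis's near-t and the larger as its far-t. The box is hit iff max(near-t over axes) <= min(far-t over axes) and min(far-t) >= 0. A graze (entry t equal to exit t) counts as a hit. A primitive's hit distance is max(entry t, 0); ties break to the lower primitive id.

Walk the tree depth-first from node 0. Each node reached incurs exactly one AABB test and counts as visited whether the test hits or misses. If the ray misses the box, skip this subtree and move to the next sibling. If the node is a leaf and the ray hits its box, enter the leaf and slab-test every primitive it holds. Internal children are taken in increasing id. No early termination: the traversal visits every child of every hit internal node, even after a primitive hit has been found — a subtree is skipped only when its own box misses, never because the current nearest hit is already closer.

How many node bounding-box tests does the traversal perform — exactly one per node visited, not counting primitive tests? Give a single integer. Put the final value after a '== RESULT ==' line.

Traverse from the root:
N0 x:[-13,26] y:[-16/3,16/3] z:[-16/3,7] -> hit [-16/3,16/3], descend [1, 2, 5, 6]
  N1 x:[10,22] y:[-16/3,0] z:[-16/3,-2/3] -> miss, prune
  N2 x:[-13,3] y:[-13/3,2/3] z:[0,7] -> hit [0,2/3] leaf, test {P2(miss), P3(miss)}
  N5 x:[-5,5] y:[7/3,16/3] z:[-1,14/3] -> hit [7/3,14/3] leaf, test {P4(miss), P8(miss)}
  N6 x:[15,26] y:[-16/3,-11/3] z:[7/3,6] -> miss, prune

Visited [0, 1, 2, 5, 6]. Tests: 5 box, 2 leaf. Nearest: miss.

== RESULT ==
5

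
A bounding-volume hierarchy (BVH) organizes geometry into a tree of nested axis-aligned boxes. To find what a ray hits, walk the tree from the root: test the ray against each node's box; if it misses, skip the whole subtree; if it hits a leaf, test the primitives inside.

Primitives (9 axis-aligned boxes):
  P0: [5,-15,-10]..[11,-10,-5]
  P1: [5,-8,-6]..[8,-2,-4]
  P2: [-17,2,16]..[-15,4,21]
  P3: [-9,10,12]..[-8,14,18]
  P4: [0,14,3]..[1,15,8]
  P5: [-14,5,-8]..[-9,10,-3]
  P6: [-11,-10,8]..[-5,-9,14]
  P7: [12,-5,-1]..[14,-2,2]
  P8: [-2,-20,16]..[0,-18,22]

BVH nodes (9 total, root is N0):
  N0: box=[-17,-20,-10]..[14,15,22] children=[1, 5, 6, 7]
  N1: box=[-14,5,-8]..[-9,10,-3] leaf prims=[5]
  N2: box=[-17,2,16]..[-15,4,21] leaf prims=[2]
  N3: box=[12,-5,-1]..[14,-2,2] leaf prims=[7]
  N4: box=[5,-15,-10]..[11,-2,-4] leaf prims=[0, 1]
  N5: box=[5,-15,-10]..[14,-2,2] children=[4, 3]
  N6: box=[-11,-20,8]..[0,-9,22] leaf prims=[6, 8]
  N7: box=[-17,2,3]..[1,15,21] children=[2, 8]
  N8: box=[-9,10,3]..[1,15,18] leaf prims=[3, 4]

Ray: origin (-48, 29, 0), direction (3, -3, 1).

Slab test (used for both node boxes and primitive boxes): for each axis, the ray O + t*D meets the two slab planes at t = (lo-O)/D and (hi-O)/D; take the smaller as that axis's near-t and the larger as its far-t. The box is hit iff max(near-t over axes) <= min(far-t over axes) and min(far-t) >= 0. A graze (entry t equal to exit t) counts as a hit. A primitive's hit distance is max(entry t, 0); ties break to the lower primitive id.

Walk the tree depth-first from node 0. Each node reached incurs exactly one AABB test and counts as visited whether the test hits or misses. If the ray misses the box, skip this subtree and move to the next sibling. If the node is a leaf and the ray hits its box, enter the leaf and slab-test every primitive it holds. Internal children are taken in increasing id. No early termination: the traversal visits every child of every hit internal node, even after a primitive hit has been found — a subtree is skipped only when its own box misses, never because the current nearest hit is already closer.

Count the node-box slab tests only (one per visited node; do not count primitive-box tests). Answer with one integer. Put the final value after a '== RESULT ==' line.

Trace the traversal:
N0 x:[31/3,62/3] y:[14/3,49/3] z:[-10,22] -> hit [31/3,49/3], descend [1, 5, 6, 7]
  N1 x:[34/3,13] y:[19/3,8] z:[-8,-3] -> miss, prune
  N5 x:[53/3,62/3] y:[31/3,44/3] z:[-10,2] -> miss, prune
  N6 x:[37/3,16] y:[38/3,49/3] z:[8,22] -> hit [38/3,16] leaf, test {P6@t=38/3, P8@t=16}
  N7 x:[31/3,49/3] y:[14/3,9] z:[3,21] -> miss, prune

order=[0, 1, 5, 6, 7]  |boxes|=5  |leaves|=1  hit=P6

== RESULT ==
5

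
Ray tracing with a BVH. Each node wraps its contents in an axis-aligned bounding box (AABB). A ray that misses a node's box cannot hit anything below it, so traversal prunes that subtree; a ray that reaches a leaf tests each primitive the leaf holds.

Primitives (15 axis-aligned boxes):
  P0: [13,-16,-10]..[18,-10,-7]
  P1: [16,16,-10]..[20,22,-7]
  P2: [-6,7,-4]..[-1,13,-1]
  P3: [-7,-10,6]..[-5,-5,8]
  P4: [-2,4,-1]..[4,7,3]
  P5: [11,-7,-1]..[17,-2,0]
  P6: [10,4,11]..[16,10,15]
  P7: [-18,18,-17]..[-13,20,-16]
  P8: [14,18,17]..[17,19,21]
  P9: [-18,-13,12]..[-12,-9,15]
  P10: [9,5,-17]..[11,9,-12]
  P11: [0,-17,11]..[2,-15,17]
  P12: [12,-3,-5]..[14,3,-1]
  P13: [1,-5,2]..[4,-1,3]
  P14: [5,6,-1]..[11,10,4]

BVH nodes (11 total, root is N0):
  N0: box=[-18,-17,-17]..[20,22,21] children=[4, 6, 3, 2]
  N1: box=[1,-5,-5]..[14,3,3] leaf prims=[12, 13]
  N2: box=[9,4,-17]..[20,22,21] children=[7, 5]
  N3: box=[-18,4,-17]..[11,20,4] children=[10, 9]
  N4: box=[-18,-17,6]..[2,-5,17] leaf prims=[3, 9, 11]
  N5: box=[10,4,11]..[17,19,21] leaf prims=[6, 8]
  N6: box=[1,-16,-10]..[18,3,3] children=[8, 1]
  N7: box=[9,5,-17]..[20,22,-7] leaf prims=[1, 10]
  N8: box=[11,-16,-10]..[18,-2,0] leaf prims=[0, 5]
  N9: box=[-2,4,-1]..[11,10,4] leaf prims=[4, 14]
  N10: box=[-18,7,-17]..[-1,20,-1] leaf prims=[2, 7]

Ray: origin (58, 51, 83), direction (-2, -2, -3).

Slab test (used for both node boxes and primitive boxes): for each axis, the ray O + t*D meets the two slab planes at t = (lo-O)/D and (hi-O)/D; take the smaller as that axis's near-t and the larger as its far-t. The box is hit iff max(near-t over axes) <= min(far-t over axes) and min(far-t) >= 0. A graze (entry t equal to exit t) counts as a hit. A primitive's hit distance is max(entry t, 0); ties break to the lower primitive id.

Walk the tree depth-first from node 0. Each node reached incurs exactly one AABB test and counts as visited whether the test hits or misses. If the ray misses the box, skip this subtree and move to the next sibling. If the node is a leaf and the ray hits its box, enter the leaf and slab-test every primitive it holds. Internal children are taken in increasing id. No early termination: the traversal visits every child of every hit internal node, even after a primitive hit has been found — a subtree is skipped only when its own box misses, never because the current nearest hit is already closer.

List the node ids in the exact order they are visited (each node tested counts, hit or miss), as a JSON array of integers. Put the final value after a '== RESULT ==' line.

Trace the traversal:
N0 x:[19,38] y:[29/2,34] z:[62/3,100/3] -> hit [62/3,100/3], descend [2, 3, 4, 6]
  N2 x:[19,49/2] y:[29/2,47/2] z:[62/3,100/3] -> hit [62/3,47/2], descend [5, 7]
    N5 x:[41/2,24] y:[16,47/2] z:[62/3,24] -> hit [62/3,47/2] leaf, test {P6@t=68/3, P8(miss)}
    N7 x:[19,49/2] y:[29/2,23] z:[30,100/3] -> miss, prune
  N3 x:[47/2,38] y:[31/2,47/2] z:[79/3,100/3] -> miss, prune
  N4 x:[28,38] y:[28,34] z:[22,77/3] -> miss, prune
  N6 x:[20,57/2] y:[24,67/2] z:[80/3,31] -> hit [80/3,57/2], descend [1, 8]
    N1 x:[22,57/2] y:[24,28] z:[80/3,88/3] -> hit [80/3,28] leaf, test {P12(miss), P13@t=27}
    N8 x:[20,47/2] y:[53/2,67/2] z:[83/3,31] -> miss, prune

Summary -> nodes [0, 2, 5, 7, 3, 4, 6, 1, 8]; box-tests=9; leaf-entries=2; first=P6

== RESULT ==
[0, 2, 5, 7, 3, 4, 6, 1, 8]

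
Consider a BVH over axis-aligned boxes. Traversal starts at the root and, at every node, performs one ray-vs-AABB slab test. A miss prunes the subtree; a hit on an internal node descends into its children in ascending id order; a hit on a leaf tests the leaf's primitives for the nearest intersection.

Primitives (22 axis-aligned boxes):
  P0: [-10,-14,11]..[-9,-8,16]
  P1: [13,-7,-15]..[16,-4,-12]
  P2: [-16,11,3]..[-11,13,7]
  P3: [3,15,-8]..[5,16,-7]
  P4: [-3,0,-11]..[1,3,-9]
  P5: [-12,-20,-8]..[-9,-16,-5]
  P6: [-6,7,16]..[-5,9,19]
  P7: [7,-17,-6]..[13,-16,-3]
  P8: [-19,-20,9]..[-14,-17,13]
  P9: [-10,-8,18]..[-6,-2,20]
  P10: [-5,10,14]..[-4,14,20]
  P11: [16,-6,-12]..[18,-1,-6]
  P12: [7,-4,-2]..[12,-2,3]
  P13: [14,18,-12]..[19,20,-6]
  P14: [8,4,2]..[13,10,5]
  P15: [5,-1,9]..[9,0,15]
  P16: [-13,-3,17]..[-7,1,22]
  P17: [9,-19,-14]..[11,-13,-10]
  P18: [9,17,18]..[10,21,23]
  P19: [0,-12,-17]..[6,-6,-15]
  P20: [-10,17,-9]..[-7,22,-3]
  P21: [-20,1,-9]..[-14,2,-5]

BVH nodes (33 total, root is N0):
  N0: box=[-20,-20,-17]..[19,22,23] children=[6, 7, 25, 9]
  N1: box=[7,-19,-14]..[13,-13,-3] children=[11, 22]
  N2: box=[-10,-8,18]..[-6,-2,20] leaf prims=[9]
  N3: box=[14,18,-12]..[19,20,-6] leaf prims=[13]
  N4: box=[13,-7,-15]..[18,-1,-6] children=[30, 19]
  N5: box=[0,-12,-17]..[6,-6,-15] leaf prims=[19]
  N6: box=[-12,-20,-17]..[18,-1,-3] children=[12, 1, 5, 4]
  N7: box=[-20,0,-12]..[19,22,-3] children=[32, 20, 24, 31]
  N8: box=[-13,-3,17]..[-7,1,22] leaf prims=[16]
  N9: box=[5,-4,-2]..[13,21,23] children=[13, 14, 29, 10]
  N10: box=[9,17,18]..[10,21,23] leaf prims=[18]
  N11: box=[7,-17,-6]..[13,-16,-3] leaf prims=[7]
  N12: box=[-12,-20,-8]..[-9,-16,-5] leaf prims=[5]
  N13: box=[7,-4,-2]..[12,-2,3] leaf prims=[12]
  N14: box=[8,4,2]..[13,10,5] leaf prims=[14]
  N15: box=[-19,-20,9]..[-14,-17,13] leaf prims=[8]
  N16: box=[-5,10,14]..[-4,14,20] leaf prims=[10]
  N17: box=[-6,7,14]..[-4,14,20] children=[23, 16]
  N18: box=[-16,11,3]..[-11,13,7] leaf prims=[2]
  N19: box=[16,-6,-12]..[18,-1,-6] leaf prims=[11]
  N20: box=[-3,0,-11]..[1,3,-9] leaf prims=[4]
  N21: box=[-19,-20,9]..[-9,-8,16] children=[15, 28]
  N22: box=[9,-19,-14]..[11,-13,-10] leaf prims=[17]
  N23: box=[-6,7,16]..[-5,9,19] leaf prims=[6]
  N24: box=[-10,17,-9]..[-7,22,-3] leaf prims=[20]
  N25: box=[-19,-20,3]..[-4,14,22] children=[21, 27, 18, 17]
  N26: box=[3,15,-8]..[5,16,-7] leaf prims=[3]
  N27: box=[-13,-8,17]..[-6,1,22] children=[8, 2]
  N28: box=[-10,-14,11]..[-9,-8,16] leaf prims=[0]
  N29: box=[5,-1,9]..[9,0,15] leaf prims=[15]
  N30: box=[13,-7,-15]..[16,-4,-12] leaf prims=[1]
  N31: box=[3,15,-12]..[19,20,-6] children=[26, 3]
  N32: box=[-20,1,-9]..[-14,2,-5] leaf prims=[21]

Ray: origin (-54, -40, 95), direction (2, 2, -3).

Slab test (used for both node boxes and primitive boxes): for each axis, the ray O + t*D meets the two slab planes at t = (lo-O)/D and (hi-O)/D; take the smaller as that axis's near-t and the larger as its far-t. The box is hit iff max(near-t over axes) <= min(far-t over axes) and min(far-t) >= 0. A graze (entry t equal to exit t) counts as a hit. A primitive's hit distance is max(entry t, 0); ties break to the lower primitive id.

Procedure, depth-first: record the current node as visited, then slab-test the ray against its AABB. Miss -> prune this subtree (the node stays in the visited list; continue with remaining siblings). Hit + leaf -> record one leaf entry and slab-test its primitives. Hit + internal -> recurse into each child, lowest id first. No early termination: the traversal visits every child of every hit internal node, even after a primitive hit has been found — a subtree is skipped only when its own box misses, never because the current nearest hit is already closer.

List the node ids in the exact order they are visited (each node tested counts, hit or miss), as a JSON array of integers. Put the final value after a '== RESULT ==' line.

Walk:
N0 x:[17,73/2] y:[10,31] z:[24,112/3] -> hit [24,31], descend [6, 7, 9, 25]
  N6 x:[21,36] y:[10,39/2] z:[98/3,112/3] -> miss, prune
  N7 x:[17,73/2] y:[20,31] z:[98/3,107/3] -> miss, prune
  N9 x:[59/2,67/2] y:[18,61/2] z:[24,97/3] -> hit [59/2,61/2], descend [10, 13, 14, 29]
    N10 x:[63/2,32] y:[57/2,61/2] z:[24,77/3] -> miss, prune
    N13 x:[61/2,33] y:[18,19] z:[92/3,97/3] -> miss, prune
    N14 x:[31,67/2] y:[22,25] z:[30,31] -> miss, prune
    N29 x:[59/2,63/2] y:[39/2,20] z:[80/3,86/3] -> miss, prune
  N25 x:[35/2,25] y:[10,27] z:[73/3,92/3] -> hit [73/3,25], descend [17, 18, 21, 27]
    N17 x:[24,25] y:[47/2,27] z:[25,27] -> hit [25,25], descend [16, 23]
      N16 x:[49/2,25] y:[25,27] z:[25,27] -> hit [25,25] leaf, test {P10@t=25}
      N23 x:[24,49/2] y:[47/2,49/2] z:[76/3,79/3] -> miss, prune
    N18 x:[19,43/2] y:[51/2,53/2] z:[88/3,92/3] -> miss, prune
    N21 x:[35/2,45/2] y:[10,16] z:[79/3,86/3] -> miss, prune
    N27 x:[41/2,24] y:[16,41/2] z:[73/3,26] -> miss, prune

Summary -> nodes [0, 6, 7, 9, 10, 13, 14, 29, 25, 17, 16, 23, 18, 21, 27]; box-tests=15; leaf-entries=1; first=P10

== RESULT ==
[0, 6, 7, 9, 10, 13, 14, 29, 25, 17, 16, 23, 18, 21, 27]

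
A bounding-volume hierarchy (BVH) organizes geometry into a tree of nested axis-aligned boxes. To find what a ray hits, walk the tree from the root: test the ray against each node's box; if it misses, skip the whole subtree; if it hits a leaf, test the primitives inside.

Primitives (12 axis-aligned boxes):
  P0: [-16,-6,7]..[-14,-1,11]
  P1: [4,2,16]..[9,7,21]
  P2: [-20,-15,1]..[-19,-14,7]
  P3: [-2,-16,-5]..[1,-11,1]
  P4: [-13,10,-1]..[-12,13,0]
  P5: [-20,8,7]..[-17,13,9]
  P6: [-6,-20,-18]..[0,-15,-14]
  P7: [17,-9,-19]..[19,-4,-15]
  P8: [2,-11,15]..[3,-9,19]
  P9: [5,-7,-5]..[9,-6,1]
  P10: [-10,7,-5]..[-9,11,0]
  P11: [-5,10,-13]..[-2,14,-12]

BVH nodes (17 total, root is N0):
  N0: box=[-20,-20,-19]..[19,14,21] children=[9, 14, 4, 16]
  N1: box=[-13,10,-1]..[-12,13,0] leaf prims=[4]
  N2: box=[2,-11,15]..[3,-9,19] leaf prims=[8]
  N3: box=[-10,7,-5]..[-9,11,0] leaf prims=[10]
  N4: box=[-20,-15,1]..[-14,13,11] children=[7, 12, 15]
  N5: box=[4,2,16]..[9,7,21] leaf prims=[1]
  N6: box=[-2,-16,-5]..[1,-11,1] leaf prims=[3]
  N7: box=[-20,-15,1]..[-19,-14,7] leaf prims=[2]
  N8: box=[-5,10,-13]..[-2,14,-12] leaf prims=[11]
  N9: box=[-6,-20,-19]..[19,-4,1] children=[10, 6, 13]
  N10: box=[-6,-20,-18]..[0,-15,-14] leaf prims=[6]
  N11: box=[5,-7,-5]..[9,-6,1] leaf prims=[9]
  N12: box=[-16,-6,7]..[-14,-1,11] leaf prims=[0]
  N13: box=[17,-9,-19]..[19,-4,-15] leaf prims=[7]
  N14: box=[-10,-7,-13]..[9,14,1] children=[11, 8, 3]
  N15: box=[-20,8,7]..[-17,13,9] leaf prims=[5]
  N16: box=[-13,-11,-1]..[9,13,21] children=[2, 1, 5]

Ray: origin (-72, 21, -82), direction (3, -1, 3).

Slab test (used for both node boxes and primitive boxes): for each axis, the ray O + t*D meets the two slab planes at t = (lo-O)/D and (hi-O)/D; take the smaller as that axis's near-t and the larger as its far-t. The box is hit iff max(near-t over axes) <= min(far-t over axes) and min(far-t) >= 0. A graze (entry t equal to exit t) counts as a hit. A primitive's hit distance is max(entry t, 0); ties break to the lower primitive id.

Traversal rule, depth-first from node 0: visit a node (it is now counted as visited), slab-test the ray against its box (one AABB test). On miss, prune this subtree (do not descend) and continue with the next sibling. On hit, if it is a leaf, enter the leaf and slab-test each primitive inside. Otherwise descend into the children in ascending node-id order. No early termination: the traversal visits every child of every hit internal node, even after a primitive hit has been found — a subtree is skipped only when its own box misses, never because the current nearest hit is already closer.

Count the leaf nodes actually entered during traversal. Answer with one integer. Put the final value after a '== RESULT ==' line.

Traverse from the root:
N0 x:[52/3,91/3] y:[7,41] z:[21,103/3] -> hit [21,91/3], descend [4, 9, 14, 16]
  N4 x:[52/3,58/3] y:[8,36] z:[83/3,31] -> miss, prune
  N9 x:[22,91/3] y:[25,41] z:[21,83/3] -> hit [25,83/3], descend [6, 10, 13]
    N6 x:[70/3,73/3] y:[32,37] z:[77/3,83/3] -> miss, prune
    N10 x:[22,24] y:[36,41] z:[64/3,68/3] -> miss, prune
    N13 x:[89/3,91/3] y:[25,30] z:[21,67/3] -> miss, prune
  N14 x:[62/3,27] y:[7,28] z:[23,83/3] -> hit [23,27], descend [3, 8, 11]
    N3 x:[62/3,21] y:[10,14] z:[77/3,82/3] -> miss, prune
    N8 x:[67/3,70/3] y:[7,11] z:[23,70/3] -> miss, prune
    N11 x:[77/3,27] y:[27,28] z:[77/3,83/3] -> hit [27,27] leaf, test {P9@t=27}
  N16 x:[59/3,27] y:[8,32] z:[27,103/3] -> hit [27,27], descend [1, 2, 5]
    N1 x:[59/3,20] y:[8,11] z:[27,82/3] -> miss, prune
    N2 x:[74/3,25] y:[30,32] z:[97/3,101/3] -> miss, prune
    N5 x:[76/3,27] y:[14,19] z:[98/3,103/3] -> miss, prune

order=[0, 4, 9, 6, 10, 13, 14, 3, 8, 11, 16, 1, 2, 5]  |boxes|=14  |leaves|=1  hit=P9

== RESULT ==
1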